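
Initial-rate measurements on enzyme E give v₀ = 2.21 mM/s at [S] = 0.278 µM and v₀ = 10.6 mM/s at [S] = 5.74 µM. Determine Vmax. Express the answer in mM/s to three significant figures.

In reciprocal form, 1/v = (Km/Vmax)·(1/[S]) + 1/Vmax. The two points give (1/[S], 1/v) = (3.597, 0.4525) and (0.1742, 0.09434).
Slope = (0.4525 − 0.09434)/(3.597 − 0.1742) = 0.1046; intercept = 0.4525 − 0.1046×3.597 = 0.07611.
Vmax = 1/intercept = 13.1 mM/s; Km = slope × Vmax = 0.1046 × 13.1 = 1.37 µM.

13.1 mM/s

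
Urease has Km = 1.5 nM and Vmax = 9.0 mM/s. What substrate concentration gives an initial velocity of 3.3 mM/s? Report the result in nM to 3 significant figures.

0.868 nM

The required fractional saturation is v/Vmax = 3.3/9.0 = 0.3667.
Then [S]/(Km+[S]) = 0.3667 ⇒ [S] = 1.5 × 0.3667/(1 − 0.3667) = 0.868 nM.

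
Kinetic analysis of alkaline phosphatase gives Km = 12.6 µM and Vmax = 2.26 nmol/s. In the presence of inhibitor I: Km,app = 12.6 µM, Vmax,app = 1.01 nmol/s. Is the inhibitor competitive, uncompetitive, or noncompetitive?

noncompetitive

Vmax decreases (2.26 → 1.01 nmol/s) while Km is unchanged — pure noncompetitive inhibition.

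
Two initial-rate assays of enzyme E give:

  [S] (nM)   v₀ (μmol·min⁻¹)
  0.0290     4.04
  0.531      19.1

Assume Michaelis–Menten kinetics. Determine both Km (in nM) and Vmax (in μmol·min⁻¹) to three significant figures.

From v = Vmax[S]/(Km+[S]), each point gives Vmax = v(Km+[S])/[S].
Equating: 4.04(Km+0.0290)/0.0290 = 19.1(Km+0.531)/0.531.
139.3·Km + 4.04 = 35.97·Km + 19.1, so (139.3 − 35.97)·Km = 19.1 − 4.04.
Km = 15.06/103.3 = 0.146 nM; then Vmax = 4.04(0.146+0.0290)/0.0290 = 24.3 μmol·min⁻¹.

Km = 0.146 nM; Vmax = 24.3 μmol·min⁻¹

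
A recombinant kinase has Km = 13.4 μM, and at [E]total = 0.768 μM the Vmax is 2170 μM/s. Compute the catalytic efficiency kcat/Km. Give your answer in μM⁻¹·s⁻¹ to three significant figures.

211 μM⁻¹·s⁻¹

kcat = Vmax/[E]total = 2170/0.768 = 2830 s⁻¹.
kcat/Km = 2830/13.4 = 211 μM⁻¹·s⁻¹.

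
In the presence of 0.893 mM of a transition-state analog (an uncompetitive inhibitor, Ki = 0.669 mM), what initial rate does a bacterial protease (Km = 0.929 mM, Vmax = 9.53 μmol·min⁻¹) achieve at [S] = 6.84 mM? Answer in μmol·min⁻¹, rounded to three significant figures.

3.86 μmol·min⁻¹

α = 1 + [I]/Ki = 1 + 0.893/0.669 = 2.335.
For an uncompetitive inhibitor, both parameters are divided by α, giving Vmax/α and Km/α: Km,app = 0.398 mM, Vmax,app = 4.08 μmol·min⁻¹.
v = Vmax,app·[S]/(Km,app + [S]) = 4.08 × 6.84/(0.398 + 6.84) = 3.86 μmol·min⁻¹.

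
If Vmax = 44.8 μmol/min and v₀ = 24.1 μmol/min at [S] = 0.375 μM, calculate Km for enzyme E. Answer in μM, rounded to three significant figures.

From v = Vmax[S]/(Km+[S]), Km = [S](Vmax − v)/v.
Km = 0.375 × (44.8 − 24.1) / 24.1 = 7.762/24.1 = 0.322 μM.

0.322 μM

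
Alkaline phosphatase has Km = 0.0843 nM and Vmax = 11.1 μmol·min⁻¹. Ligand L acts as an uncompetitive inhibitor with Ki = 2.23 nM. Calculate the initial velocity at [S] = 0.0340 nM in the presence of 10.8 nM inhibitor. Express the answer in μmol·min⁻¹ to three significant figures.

α = 1 + [I]/Ki = 1 + 10.8/2.23 = 5.843.
For an uncompetitive inhibitor, both parameters are divided by α, giving Vmax/α and Km/α: Km,app = 0.0144 nM, Vmax,app = 1.90 μmol·min⁻¹.
v = Vmax,app·[S]/(Km,app + [S]) = 1.90 × 0.0340/(0.0144 + 0.0340) = 1.33 μmol·min⁻¹.

1.33 μmol·min⁻¹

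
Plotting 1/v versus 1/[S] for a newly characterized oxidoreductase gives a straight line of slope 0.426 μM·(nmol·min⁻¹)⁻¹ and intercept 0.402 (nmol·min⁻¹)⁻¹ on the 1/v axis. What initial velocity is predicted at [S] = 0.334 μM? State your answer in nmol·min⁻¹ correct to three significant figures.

The y-intercept is 1/Vmax, so Vmax = 1/0.402 = 2.49 nmol·min⁻¹.
The slope is Km/Vmax, so Km = 0.426 × 2.49 = 1.06 μM.
Then v = 2.49 × 0.334/(1.06 + 0.334) = 0.596 nmol·min⁻¹.

0.596 nmol·min⁻¹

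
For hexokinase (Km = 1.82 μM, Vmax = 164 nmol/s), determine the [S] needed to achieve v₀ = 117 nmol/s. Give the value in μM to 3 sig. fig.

The required fractional saturation is v/Vmax = 117/164 = 0.7134.
Then [S]/(Km+[S]) = 0.7134 ⇒ [S] = 1.82 × 0.7134/(1 − 0.7134) = 4.53 μM.

4.53 μM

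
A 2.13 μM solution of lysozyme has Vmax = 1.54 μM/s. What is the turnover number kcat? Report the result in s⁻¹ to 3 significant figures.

0.723 s⁻¹

kcat = Vmax/[E]total = 1.54 μM/s / 2.13 μM = 0.723 s⁻¹.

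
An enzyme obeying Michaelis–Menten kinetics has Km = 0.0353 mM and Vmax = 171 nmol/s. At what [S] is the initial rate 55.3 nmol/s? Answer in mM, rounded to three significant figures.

0.0169 mM

Rearranging v = Vmax[S]/(Km+[S]) gives [S] = Km·v/(Vmax − v).
[S] = 0.0353 × 55.3 / (171 − 55.3) = 1.952/115.7 = 0.0169 mM.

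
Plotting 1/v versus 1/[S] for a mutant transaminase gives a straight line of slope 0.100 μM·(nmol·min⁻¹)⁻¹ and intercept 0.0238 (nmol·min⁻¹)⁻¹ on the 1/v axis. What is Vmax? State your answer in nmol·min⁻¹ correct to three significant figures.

42.0 nmol·min⁻¹

The y-intercept of a Lineweaver–Burk plot equals 1/Vmax, so Vmax = 1/0.0238 = 42.0 nmol·min⁻¹.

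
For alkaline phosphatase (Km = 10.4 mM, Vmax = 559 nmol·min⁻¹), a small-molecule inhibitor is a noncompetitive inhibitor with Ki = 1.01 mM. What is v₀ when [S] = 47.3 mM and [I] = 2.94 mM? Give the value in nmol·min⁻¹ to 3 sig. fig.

117 nmol·min⁻¹

With α = 1 + [I]/Ki = 1 + 2.94/1.01 = 3.911, the noncompetitive rate law is v = (Vmax/α)·[S] / (Km + [S]).
v = (559/3.911)×47.3 / (10.4 + 47.3) = 6761/57.70 = 117 nmol·min⁻¹.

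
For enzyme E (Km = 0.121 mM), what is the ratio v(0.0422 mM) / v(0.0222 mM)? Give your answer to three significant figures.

The fractional saturations are [S]/(Km+[S]) = 0.0222/0.1432 = 0.1550 and 0.0422/0.1632 = 0.2586.
v₂/v₁ is just their ratio: 0.2586/0.1550 = 1.67.

1.67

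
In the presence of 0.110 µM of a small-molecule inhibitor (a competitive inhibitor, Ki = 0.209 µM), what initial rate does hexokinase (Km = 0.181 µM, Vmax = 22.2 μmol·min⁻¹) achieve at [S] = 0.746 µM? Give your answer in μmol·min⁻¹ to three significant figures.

16.2 μmol·min⁻¹

With α = 1 + [I]/Ki = 1 + 0.110/0.209 = 1.526, the competitive rate law is v = Vmax[S] / (αKm + [S]).
v = 22.2×0.746 / (1.526×0.181 + 0.746) = 16.56/1.022 = 16.2 μmol·min⁻¹.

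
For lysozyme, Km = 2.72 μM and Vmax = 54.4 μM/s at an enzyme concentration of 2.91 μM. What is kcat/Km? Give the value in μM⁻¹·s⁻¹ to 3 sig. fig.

6.87 μM⁻¹·s⁻¹

kcat = Vmax/[E]total = 54.4/2.91 = 18.7 s⁻¹.
kcat/Km = 18.7/2.72 = 6.87 μM⁻¹·s⁻¹.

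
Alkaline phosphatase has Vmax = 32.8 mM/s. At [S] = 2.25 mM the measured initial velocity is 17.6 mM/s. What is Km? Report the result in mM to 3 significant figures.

1.94 mM

v/Vmax = 17.6/32.8 = 0.5366 = [S]/(Km+[S]).
So Km + [S] = [S]/0.5366 = 4.193 mM, giving Km = 4.193 − 2.25 = 1.94 mM.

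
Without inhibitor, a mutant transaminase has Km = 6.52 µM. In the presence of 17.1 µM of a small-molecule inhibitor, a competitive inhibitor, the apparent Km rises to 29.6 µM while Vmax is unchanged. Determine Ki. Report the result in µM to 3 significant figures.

Competitive: Km,app = α·Km with α = 1 + [I]/Ki.
α = Km,app/Km = 29.6/6.52 = 4.540.
Ki = [I]/(α − 1) = 17.1/3.540 = 4.83 µM.

4.83 µM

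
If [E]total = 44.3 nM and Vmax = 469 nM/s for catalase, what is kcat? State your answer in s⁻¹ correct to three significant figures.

kcat = Vmax/[E]total = 469 nM/s / 44.3 nM = 10.6 s⁻¹.

10.6 s⁻¹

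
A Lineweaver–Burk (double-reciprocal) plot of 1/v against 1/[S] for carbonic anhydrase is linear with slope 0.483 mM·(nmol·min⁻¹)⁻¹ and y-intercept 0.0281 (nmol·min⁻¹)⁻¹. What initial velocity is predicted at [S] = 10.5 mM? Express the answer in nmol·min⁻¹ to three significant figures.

13.5 nmol·min⁻¹

The y-intercept is 1/Vmax, so Vmax = 1/0.0281 = 35.6 nmol·min⁻¹.
The slope is Km/Vmax, so Km = 0.483 × 35.6 = 17.2 mM.
Then v = 35.6 × 10.5/(17.2 + 10.5) = 13.5 nmol·min⁻¹.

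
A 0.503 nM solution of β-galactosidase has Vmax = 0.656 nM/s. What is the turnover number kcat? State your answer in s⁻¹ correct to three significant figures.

kcat = Vmax/[E]total = 0.656 nM/s / 0.503 nM = 1.30 s⁻¹.

1.30 s⁻¹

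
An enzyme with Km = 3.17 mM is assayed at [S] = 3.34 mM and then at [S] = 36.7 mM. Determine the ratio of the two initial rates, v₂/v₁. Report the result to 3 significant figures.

1.79

Since Vmax cancels, v₂/v₁ = [S]₂(Km+[S]₁) / [S]₁(Km+[S]₂).
= 36.7×(3.17+3.34) / (3.34×(3.17+36.7)) = 238.9/133.2 = 1.79.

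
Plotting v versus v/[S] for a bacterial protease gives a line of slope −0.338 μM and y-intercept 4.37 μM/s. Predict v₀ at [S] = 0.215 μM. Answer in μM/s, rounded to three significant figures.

In the Eadie–Hofstee form v = Vmax − Km·(v/[S]), the slope is −Km and the intercept is Vmax, so Km = 0.338 μM and Vmax = 4.37 μM/s.
v = 4.37 × 0.215/(0.338 + 0.215) = 1.70 μM/s.

1.70 μM/s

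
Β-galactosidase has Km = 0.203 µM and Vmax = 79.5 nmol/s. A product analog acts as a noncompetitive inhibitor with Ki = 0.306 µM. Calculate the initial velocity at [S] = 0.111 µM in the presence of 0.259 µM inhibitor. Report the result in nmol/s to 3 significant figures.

15.2 nmol/s

α = 1 + [I]/Ki = 1 + 0.259/0.306 = 1.846.
For a noncompetitive inhibitor, Vmax is reduced to Vmax/α while Km is unchanged: Km,app = 0.203 µM, Vmax,app = 43.1 nmol/s.
v = Vmax,app·[S]/(Km,app + [S]) = 43.1 × 0.111/(0.203 + 0.111) = 15.2 nmol/s.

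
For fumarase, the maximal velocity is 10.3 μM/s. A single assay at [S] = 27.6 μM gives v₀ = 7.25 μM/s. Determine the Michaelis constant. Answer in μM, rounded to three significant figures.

11.6 μM

v/Vmax = 7.25/10.3 = 0.7039 = [S]/(Km+[S]).
So Km + [S] = [S]/0.7039 = 39.21 μM, giving Km = 39.21 − 27.6 = 11.6 μM.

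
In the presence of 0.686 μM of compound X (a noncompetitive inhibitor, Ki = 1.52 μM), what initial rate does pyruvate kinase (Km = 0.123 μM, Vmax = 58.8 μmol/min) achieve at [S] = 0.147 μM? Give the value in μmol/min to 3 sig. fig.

22.1 μmol/min

With α = 1 + [I]/Ki = 1 + 0.686/1.52 = 1.451, the noncompetitive rate law is v = (Vmax/α)·[S] / (Km + [S]).
v = (58.8/1.451)×0.147 / (0.123 + 0.147) = 5.956/0.2700 = 22.1 μmol/min.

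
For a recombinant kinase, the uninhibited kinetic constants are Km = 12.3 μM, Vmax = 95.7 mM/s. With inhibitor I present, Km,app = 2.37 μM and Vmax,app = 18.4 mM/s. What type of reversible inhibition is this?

Both Km and Vmax decrease by the same factor (~5.19-fold) — characteristic of uncompetitive inhibition.

uncompetitive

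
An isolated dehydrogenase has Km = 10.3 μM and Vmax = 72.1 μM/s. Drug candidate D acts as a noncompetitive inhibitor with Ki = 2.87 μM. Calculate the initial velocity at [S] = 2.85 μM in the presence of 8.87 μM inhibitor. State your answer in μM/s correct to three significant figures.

With α = 1 + [I]/Ki = 1 + 8.87/2.87 = 4.091, the noncompetitive rate law is v = (Vmax/α)·[S] / (Km + [S]).
v = (72.1/4.091)×2.85 / (10.3 + 2.85) = 50.23/13.15 = 3.82 μM/s.

3.82 μM/s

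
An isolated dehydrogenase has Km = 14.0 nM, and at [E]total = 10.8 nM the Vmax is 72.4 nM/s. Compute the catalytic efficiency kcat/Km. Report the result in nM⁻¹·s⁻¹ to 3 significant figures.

0.479 nM⁻¹·s⁻¹

kcat = Vmax/[E]total = 72.4/10.8 = 6.70 s⁻¹.
kcat/Km = 6.70/14.0 = 0.479 nM⁻¹·s⁻¹.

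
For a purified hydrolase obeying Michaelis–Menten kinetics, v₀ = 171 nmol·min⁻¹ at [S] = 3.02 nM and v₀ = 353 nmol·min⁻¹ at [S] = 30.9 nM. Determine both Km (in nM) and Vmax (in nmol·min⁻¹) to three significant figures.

Km = 4.03 nM; Vmax = 399 nmol·min⁻¹

From v = Vmax[S]/(Km+[S]), each point gives Vmax = v(Km+[S])/[S].
Equating: 171(Km+3.02)/3.02 = 353(Km+30.9)/30.9.
56.62·Km + 171 = 11.42·Km + 353, so (56.62 − 11.42)·Km = 353 − 171.
Km = 182.0/45.20 = 4.03 nM; then Vmax = 171(4.03+3.02)/3.02 = 399 nmol·min⁻¹.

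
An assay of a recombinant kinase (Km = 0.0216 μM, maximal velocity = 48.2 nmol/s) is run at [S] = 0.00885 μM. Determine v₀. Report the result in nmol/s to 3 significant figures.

v = Vmax·[S]/(Km + [S]) = 48.2 × 0.00885 / (0.0216 + 0.00885)
  = 0.4266 / 0.03045 = 14.0 nmol/s.

14.0 nmol/s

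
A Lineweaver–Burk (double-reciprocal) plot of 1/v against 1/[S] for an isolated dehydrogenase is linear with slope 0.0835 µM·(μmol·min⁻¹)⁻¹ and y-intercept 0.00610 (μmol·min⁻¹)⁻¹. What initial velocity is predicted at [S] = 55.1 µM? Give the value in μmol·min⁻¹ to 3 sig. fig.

The y-intercept is 1/Vmax, so Vmax = 1/0.00610 = 164 μmol·min⁻¹.
The slope is Km/Vmax, so Km = 0.0835 × 164 = 13.7 µM.
Then v = 164 × 55.1/(13.7 + 55.1) = 131 μmol·min⁻¹.

131 μmol·min⁻¹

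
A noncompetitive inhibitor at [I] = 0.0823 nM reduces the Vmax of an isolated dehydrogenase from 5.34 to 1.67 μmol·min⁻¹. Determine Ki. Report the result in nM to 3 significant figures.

Noncompetitive: Vmax,app = Vmax/α with α = 1 + [I]/Ki.
α = Vmax/Vmax,app = 5.34/1.67 = 3.198.
Ki = [I]/(α − 1) = 0.0823/2.198 = 0.0374 nM.

0.0374 nM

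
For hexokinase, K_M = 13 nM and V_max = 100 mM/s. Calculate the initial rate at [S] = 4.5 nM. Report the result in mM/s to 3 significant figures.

25.7 mM/s

v = Vmax·[S]/(Km + [S]) = 100 × 4.5 / (13 + 4.5)
  = 450.0 / 17.50 = 25.7 mM/s.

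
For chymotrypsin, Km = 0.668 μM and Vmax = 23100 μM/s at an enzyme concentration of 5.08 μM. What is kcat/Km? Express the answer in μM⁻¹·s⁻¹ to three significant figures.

6810 μM⁻¹·s⁻¹

kcat = Vmax/[E]total = 23100/5.08 = 4550 s⁻¹.
kcat/Km = 4550/0.668 = 6810 μM⁻¹·s⁻¹.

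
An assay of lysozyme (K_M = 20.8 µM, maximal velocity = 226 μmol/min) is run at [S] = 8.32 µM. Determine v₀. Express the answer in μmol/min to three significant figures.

[S]/(Km+[S]) = 8.32/29.12 = 0.2857, the fractional saturation.
v = 0.2857 × Vmax = 0.2857 × 226 = 64.6 μmol/min.

64.6 μmol/min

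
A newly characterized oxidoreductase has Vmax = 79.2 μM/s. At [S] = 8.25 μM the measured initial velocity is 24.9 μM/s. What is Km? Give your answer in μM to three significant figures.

From v = Vmax[S]/(Km+[S]), Km = [S](Vmax − v)/v.
Km = 8.25 × (79.2 − 24.9) / 24.9 = 448.0/24.9 = 18.0 μM.

18.0 μM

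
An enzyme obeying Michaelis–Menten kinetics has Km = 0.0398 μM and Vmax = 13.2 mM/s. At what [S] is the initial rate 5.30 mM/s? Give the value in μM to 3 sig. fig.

The required fractional saturation is v/Vmax = 5.30/13.2 = 0.4015.
Then [S]/(Km+[S]) = 0.4015 ⇒ [S] = 0.0398 × 0.4015/(1 − 0.4015) = 0.0267 μM.

0.0267 μM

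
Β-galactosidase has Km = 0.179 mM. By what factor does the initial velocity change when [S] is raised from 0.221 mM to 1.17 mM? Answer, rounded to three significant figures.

Since Vmax cancels, v₂/v₁ = [S]₂(Km+[S]₁) / [S]₁(Km+[S]₂).
= 1.17×(0.179+0.221) / (0.221×(0.179+1.17)) = 0.4680/0.2981 = 1.57.

1.57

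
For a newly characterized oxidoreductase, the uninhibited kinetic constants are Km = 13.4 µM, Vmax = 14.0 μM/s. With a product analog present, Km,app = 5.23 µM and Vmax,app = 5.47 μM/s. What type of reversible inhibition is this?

Both Km and Vmax decrease by the same factor (~2.56-fold) — characteristic of uncompetitive inhibition.

uncompetitive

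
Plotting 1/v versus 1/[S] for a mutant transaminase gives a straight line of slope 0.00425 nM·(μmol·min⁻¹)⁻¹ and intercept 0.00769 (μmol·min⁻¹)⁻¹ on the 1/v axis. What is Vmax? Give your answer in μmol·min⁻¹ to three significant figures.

The y-intercept of a Lineweaver–Burk plot equals 1/Vmax, so Vmax = 1/0.00769 = 130 μmol·min⁻¹.

130 μmol·min⁻¹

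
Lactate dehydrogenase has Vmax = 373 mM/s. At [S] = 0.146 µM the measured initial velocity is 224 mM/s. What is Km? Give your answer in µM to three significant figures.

0.0971 µM

From v = Vmax[S]/(Km+[S]), Km = [S](Vmax − v)/v.
Km = 0.146 × (373 − 224) / 224 = 21.75/224 = 0.0971 µM.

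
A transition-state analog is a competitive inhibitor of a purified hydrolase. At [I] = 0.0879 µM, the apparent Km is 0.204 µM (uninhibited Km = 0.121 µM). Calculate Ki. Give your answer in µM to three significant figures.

Competitive: Km,app = α·Km with α = 1 + [I]/Ki.
α = Km,app/Km = 0.204/0.121 = 1.686.
Ki = [I]/(α − 1) = 0.0879/0.6860 = 0.128 µM.

0.128 µM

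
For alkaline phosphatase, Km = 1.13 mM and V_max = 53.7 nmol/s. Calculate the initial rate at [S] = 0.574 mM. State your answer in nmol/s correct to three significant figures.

18.1 nmol/s

[S]/(Km+[S]) = 0.574/1.704 = 0.3369, the fractional saturation.
v = 0.3369 × Vmax = 0.3369 × 53.7 = 18.1 nmol/s.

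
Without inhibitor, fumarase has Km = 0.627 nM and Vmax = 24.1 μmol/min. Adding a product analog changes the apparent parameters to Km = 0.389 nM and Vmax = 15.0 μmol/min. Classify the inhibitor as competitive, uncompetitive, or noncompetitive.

Both Km and Vmax decrease by the same factor (~1.61-fold) — characteristic of uncompetitive inhibition.

uncompetitive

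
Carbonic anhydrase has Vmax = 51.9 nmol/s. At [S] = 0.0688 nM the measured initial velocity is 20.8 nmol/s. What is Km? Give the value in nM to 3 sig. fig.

0.103 nM

From v = Vmax[S]/(Km+[S]), Km = [S](Vmax − v)/v.
Km = 0.0688 × (51.9 − 20.8) / 20.8 = 2.140/20.8 = 0.103 nM.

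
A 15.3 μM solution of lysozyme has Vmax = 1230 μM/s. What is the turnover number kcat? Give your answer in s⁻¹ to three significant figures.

80.4 s⁻¹

kcat = Vmax/[E]total = 1230 μM/s / 15.3 μM = 80.4 s⁻¹.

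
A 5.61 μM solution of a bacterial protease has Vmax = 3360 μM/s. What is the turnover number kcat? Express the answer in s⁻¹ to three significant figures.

kcat = Vmax/[E]total = 3360 μM/s / 5.61 μM = 599 s⁻¹.

599 s⁻¹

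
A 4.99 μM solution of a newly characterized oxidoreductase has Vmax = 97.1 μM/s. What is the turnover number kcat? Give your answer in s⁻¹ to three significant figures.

19.5 s⁻¹

kcat = Vmax/[E]total = 97.1 μM/s / 4.99 μM = 19.5 s⁻¹.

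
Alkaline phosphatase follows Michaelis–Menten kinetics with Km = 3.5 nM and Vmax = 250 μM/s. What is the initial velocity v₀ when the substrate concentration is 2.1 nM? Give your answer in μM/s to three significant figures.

[S]/(Km+[S]) = 2.1/5.600 = 0.3750, the fractional saturation.
v = 0.3750 × Vmax = 0.3750 × 250 = 93.8 μM/s.

93.8 μM/s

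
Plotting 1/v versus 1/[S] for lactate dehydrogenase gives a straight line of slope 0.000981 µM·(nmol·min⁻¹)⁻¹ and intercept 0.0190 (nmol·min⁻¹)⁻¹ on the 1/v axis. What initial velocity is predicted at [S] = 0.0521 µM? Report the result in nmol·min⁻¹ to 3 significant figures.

The y-intercept is 1/Vmax, so Vmax = 1/0.0190 = 52.6 nmol·min⁻¹.
The slope is Km/Vmax, so Km = 0.000981 × 52.6 = 0.0516 µM.
Then v = 52.6 × 0.0521/(0.0516 + 0.0521) = 26.4 nmol·min⁻¹.

26.4 nmol·min⁻¹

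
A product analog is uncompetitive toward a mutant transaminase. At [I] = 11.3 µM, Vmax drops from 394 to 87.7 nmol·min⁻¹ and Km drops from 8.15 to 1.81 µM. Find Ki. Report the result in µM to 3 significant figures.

3.24 µM

Uncompetitive: Vmax,app = Vmax/α (and Km,app = Km/α) with α = 1 + [I]/Ki.
α = Vmax/Vmax,app = 394/87.7 = 4.493.
Since α = 1 + [I]/Ki, [I]/Ki = 4.493 − 1 = 3.493 and Ki = 11.3/3.493 = 3.24 µM.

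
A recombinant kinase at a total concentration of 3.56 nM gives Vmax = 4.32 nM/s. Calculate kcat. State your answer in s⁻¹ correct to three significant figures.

1.21 s⁻¹

kcat = Vmax/[E]total = 4.32 nM/s / 3.56 nM = 1.21 s⁻¹.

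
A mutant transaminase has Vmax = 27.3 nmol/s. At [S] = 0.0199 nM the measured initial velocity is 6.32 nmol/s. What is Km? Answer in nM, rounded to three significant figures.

v/Vmax = 6.32/27.3 = 0.2315 = [S]/(Km+[S]).
So Km + [S] = [S]/0.2315 = 0.08596 nM, giving Km = 0.08596 − 0.0199 = 0.0661 nM.

0.0661 nM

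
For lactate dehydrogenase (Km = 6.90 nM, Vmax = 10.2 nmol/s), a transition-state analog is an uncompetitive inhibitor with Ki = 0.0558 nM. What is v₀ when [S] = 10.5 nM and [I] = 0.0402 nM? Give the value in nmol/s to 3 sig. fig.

With α = 1 + [I]/Ki = 1 + 0.0402/0.0558 = 1.720, the uncompetitive rate law is v = (Vmax/α)·[S] / (Km/α + [S]).
v = (10.2/1.720)×10.5 / (6.90/1.720 + 10.5) = 62.25/14.51 = 4.29 nmol/s.

4.29 nmol/s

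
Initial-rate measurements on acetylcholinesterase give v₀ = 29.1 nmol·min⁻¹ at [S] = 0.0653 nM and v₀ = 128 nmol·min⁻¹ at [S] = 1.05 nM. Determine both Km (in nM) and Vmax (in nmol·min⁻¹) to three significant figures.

In reciprocal form, 1/v = (Km/Vmax)·(1/[S]) + 1/Vmax. The two points give (1/[S], 1/v) = (15.31, 0.03436) and (0.9524, 0.007812).
Slope = (0.03436 − 0.007812)/(15.31 − 0.9524) = 0.001849; intercept = 0.03436 − 0.001849×15.31 = 0.006052.
Vmax = 1/intercept = 165 nmol·min⁻¹; Km = slope × Vmax = 0.001849 × 165 = 0.306 nM.

Km = 0.306 nM; Vmax = 165 nmol·min⁻¹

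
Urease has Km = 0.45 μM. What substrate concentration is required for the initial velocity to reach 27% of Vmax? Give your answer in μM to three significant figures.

v/Vmax = [S]/(Km+[S]) = 0.27, so [S] = Km·0.27/(1 − 0.27) = 0.45 × 0.3699.
[S] = 0.166 μM.

0.166 μM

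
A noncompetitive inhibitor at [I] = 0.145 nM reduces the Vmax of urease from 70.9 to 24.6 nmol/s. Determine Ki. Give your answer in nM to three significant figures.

Noncompetitive: Vmax,app = Vmax/α with α = 1 + [I]/Ki.
α = Vmax/Vmax,app = 70.9/24.6 = 2.882.
Ki = [I]/(α − 1) = 0.145/1.882 = 0.0770 nM.

0.0770 nM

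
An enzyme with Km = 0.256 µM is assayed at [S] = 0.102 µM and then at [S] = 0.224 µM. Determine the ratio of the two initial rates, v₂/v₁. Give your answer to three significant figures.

1.64

Since Vmax cancels, v₂/v₁ = [S]₂(Km+[S]₁) / [S]₁(Km+[S]₂).
= 0.224×(0.256+0.102) / (0.102×(0.256+0.224)) = 0.08019/0.04896 = 1.64.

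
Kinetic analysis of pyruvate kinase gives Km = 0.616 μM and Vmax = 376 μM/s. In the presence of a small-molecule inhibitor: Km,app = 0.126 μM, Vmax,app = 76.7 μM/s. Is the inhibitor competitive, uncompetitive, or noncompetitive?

Both Km and Vmax decrease by the same factor (~4.90-fold) — characteristic of uncompetitive inhibition.

uncompetitive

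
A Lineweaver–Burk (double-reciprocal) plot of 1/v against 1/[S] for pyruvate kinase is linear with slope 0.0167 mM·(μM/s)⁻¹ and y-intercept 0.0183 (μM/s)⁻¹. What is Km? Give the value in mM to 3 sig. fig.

0.913 mM

y-intercept = 1/Vmax ⇒ Vmax = 54.6 μM/s; slope = Km/Vmax ⇒ Km = slope × Vmax.
Km = 0.0167 × 54.6 = 0.913 mM.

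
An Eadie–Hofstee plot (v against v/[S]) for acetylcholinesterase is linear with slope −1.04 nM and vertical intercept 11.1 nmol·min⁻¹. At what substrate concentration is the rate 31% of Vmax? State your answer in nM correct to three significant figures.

The Eadie–Hofstee slope gives Km = 1.04 nM (slope = −Km).
v/Vmax = [S]/(Km+[S]) = 0.31 ⇒ [S] = Km·0.31/(1−0.31) = 1.04 × 0.4493 = 0.467 nM.

0.467 nM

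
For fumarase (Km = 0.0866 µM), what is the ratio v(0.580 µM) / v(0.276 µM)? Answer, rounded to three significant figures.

Since Vmax cancels, v₂/v₁ = [S]₂(Km+[S]₁) / [S]₁(Km+[S]₂).
= 0.580×(0.0866+0.276) / (0.276×(0.0866+0.580)) = 0.2103/0.1840 = 1.14.

1.14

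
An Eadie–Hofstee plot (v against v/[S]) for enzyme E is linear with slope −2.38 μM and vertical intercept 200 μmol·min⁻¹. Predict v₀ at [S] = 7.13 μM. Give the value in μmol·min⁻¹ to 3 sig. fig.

In the Eadie–Hofstee form v = Vmax − Km·(v/[S]), the slope is −Km and the intercept is Vmax, so Km = 2.38 μM and Vmax = 200 μmol·min⁻¹.
v = 200 × 7.13/(2.38 + 7.13) = 150 μmol·min⁻¹.

150 μmol·min⁻¹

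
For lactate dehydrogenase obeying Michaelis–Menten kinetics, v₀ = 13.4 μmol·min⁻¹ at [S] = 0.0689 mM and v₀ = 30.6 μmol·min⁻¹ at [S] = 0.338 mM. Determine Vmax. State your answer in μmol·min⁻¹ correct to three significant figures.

In reciprocal form, 1/v = (Km/Vmax)·(1/[S]) + 1/Vmax. The two points give (1/[S], 1/v) = (14.51, 0.07463) and (2.959, 0.03268).
Slope = (0.07463 − 0.03268)/(14.51 − 2.959) = 0.003630; intercept = 0.07463 − 0.003630×14.51 = 0.02194.
Vmax = 1/intercept = 45.6 μmol·min⁻¹; Km = slope × Vmax = 0.003630 × 45.6 = 0.165 mM.

45.6 μmol·min⁻¹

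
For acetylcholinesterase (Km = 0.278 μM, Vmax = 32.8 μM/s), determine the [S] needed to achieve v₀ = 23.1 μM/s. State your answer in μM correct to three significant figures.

0.662 μM

The required fractional saturation is v/Vmax = 23.1/32.8 = 0.7043.
Then [S]/(Km+[S]) = 0.7043 ⇒ [S] = 0.278 × 0.7043/(1 − 0.7043) = 0.662 μM.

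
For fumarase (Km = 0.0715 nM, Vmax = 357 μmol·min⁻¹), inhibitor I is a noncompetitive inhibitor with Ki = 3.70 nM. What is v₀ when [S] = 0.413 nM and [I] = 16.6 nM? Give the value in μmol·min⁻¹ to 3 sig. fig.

With α = 1 + [I]/Ki = 1 + 16.6/3.70 = 5.486, the noncompetitive rate law is v = (Vmax/α)·[S] / (Km + [S]).
v = (357/5.486)×0.413 / (0.0715 + 0.413) = 26.87/0.4845 = 55.5 μmol·min⁻¹.

55.5 μmol·min⁻¹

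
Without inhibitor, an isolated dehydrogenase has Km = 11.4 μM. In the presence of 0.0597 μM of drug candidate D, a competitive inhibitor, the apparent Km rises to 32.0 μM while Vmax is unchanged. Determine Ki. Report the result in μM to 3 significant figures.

0.0330 μM

Competitive: Km,app = α·Km with α = 1 + [I]/Ki.
α = Km,app/Km = 32.0/11.4 = 2.807.
Ki = [I]/(α − 1) = 0.0597/1.807 = 0.0330 μM.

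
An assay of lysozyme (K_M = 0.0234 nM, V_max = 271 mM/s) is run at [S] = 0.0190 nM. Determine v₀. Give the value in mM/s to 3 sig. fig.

121 mM/s

v = Vmax·[S]/(Km + [S]) = 271 × 0.0190 / (0.0234 + 0.0190)
  = 5.149 / 0.04240 = 121 mM/s.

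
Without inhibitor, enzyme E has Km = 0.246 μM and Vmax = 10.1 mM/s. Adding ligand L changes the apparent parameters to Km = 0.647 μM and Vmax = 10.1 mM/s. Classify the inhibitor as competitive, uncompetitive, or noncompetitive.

Km increases (0.246 → 0.647 μM) while Vmax is unchanged — the hallmark of competitive inhibition.

competitive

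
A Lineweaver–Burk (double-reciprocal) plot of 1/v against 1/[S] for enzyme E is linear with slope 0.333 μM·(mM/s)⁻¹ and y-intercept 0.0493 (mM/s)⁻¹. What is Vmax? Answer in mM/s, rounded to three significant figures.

20.3 mM/s

The y-intercept of a Lineweaver–Burk plot equals 1/Vmax, so Vmax = 1/0.0493 = 20.3 mM/s.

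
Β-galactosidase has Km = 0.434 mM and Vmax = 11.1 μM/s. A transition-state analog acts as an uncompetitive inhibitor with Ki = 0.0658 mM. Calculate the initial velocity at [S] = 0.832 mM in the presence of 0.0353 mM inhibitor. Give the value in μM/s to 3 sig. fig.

5.39 μM/s

α = 1 + [I]/Ki = 1 + 0.0353/0.0658 = 1.536.
For an uncompetitive inhibitor, both parameters are divided by α, giving Vmax/α and Km/α: Km,app = 0.282 mM, Vmax,app = 7.22 μM/s.
v = Vmax,app·[S]/(Km,app + [S]) = 7.22 × 0.832/(0.282 + 0.832) = 5.39 μM/s.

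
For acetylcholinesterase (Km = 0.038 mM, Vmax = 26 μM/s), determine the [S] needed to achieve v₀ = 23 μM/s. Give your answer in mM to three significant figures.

0.291 mM

The required fractional saturation is v/Vmax = 23/26 = 0.8846.
Then [S]/(Km+[S]) = 0.8846 ⇒ [S] = 0.038 × 0.8846/(1 − 0.8846) = 0.291 mM.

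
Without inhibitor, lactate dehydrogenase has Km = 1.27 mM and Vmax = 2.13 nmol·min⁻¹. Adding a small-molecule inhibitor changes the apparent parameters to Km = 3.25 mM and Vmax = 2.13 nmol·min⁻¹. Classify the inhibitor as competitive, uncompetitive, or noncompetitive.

competitive

Km increases (1.27 → 3.25 mM) while Vmax is unchanged — the hallmark of competitive inhibition.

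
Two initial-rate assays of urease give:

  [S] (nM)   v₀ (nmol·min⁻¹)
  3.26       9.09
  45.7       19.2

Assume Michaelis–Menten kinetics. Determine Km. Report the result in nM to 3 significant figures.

4.27 nM

In reciprocal form, 1/v = (Km/Vmax)·(1/[S]) + 1/Vmax. The two points give (1/[S], 1/v) = (0.3067, 0.1100) and (0.02188, 0.05208).
Slope = (0.1100 − 0.05208)/(0.3067 − 0.02188) = 0.2034; intercept = 0.1100 − 0.2034×0.3067 = 0.04763.
Vmax = 1/intercept = 21.0 nmol·min⁻¹; Km = slope × Vmax = 0.2034 × 21.0 = 4.27 nM.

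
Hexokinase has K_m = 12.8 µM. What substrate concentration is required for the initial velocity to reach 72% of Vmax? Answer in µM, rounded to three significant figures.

v/Vmax = [S]/(Km+[S]) = 0.72, so [S] = Km·0.72/(1 − 0.72) = 12.8 × 2.571.
[S] = 32.9 µM.

32.9 µM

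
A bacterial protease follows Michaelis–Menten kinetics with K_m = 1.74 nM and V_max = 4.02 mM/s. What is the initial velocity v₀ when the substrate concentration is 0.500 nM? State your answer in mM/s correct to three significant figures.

0.897 mM/s

v = Vmax·[S]/(Km + [S]) = 4.02 × 0.500 / (1.74 + 0.500)
  = 2.010 / 2.240 = 0.897 mM/s.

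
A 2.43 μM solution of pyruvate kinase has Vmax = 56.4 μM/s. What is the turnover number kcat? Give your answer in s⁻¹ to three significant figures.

kcat = Vmax/[E]total = 56.4 μM/s / 2.43 μM = 23.2 s⁻¹.

23.2 s⁻¹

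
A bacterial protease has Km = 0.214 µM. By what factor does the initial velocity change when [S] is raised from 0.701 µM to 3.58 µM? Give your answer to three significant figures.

Since Vmax cancels, v₂/v₁ = [S]₂(Km+[S]₁) / [S]₁(Km+[S]₂).
= 3.58×(0.214+0.701) / (0.701×(0.214+3.58)) = 3.276/2.660 = 1.23.

1.23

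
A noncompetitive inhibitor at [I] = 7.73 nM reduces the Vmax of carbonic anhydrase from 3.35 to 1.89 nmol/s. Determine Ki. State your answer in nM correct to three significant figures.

Noncompetitive: Vmax,app = Vmax/α with α = 1 + [I]/Ki.
α = Vmax/Vmax,app = 3.35/1.89 = 1.772.
Ki = [I]/(α − 1) = 7.73/0.7725 = 10.0 nM.

10.0 nM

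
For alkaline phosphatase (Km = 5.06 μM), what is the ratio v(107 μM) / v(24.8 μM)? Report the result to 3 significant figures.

The fractional saturations are [S]/(Km+[S]) = 24.8/29.86 = 0.8305 and 107/112.1 = 0.9548.
v₂/v₁ is just their ratio: 0.9548/0.8305 = 1.15.

1.15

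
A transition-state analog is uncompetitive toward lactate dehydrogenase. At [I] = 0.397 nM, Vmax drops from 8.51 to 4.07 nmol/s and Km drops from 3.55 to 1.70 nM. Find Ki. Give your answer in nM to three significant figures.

0.364 nM

Uncompetitive: Vmax,app = Vmax/α (and Km,app = Km/α) with α = 1 + [I]/Ki.
α = Vmax/Vmax,app = 8.51/4.07 = 2.091.
Ki = [I]/(α − 1) = 0.397/1.091 = 0.364 nM.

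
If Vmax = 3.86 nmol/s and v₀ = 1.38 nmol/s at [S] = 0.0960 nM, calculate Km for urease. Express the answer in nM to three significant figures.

v/Vmax = 1.38/3.86 = 0.3575 = [S]/(Km+[S]).
So Km + [S] = [S]/0.3575 = 0.2685 nM, giving Km = 0.2685 − 0.0960 = 0.173 nM.

0.173 nM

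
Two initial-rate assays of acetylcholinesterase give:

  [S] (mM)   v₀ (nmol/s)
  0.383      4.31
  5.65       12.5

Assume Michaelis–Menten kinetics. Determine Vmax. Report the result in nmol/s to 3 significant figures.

14.5 nmol/s

In reciprocal form, 1/v = (Km/Vmax)·(1/[S]) + 1/Vmax. The two points give (1/[S], 1/v) = (2.611, 0.2320) and (0.1770, 0.08000).
Slope = (0.2320 − 0.08000)/(2.611 − 0.1770) = 0.06246; intercept = 0.2320 − 0.06246×2.611 = 0.06895.
Vmax = 1/intercept = 14.5 nmol/s; Km = slope × Vmax = 0.06246 × 14.5 = 0.906 mM.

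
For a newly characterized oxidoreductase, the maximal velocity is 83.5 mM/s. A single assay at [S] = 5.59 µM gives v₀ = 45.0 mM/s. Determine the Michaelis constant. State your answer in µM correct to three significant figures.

4.78 µM

From v = Vmax[S]/(Km+[S]), Km = [S](Vmax − v)/v.
Km = 5.59 × (83.5 − 45.0) / 45.0 = 215.2/45.0 = 4.78 µM.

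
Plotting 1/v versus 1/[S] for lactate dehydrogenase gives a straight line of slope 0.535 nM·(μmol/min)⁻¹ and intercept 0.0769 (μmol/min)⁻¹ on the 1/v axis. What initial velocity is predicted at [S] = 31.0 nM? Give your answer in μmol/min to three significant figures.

The y-intercept is 1/Vmax, so Vmax = 1/0.0769 = 13.0 μmol/min.
The slope is Km/Vmax, so Km = 0.535 × 13.0 = 6.96 nM.
Then v = 13.0 × 31.0/(6.96 + 31.0) = 10.6 μmol/min.

10.6 μmol/min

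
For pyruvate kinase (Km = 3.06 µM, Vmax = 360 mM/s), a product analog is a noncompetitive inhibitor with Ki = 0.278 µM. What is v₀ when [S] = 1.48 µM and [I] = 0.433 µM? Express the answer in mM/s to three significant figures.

45.9 mM/s

With α = 1 + [I]/Ki = 1 + 0.433/0.278 = 2.558, the noncompetitive rate law is v = (Vmax/α)·[S] / (Km + [S]).
v = (360/2.558)×1.48 / (3.06 + 1.48) = 208.3/4.540 = 45.9 mM/s.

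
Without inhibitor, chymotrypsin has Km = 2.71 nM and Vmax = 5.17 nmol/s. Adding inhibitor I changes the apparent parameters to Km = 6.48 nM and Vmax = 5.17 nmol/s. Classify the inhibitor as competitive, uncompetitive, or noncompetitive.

competitive

Km increases (2.71 → 6.48 nM) while Vmax is unchanged — the hallmark of competitive inhibition.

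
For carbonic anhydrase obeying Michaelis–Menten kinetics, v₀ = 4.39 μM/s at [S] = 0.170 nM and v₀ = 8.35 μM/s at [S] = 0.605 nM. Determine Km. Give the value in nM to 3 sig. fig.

0.329 nM

In reciprocal form, 1/v = (Km/Vmax)·(1/[S]) + 1/Vmax. The two points give (1/[S], 1/v) = (5.882, 0.2278) and (1.653, 0.1198).
Slope = (0.2278 − 0.1198)/(5.882 − 1.653) = 0.02554; intercept = 0.2278 − 0.02554×5.882 = 0.07754.
Vmax = 1/intercept = 12.9 μM/s; Km = slope × Vmax = 0.02554 × 12.9 = 0.329 nM.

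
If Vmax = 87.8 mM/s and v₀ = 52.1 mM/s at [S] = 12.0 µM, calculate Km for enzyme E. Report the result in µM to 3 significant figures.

8.22 µM

From v = Vmax[S]/(Km+[S]), Km = [S](Vmax − v)/v.
Km = 12.0 × (87.8 − 52.1) / 52.1 = 428.4/52.1 = 8.22 µM.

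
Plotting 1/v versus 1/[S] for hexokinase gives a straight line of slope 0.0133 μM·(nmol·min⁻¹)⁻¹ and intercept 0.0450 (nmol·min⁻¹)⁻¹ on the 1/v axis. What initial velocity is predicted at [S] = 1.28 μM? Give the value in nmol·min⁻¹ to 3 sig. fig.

The y-intercept is 1/Vmax, so Vmax = 1/0.0450 = 22.2 nmol·min⁻¹.
The slope is Km/Vmax, so Km = 0.0133 × 22.2 = 0.296 μM.
Then v = 22.2 × 1.28/(0.296 + 1.28) = 18.1 nmol·min⁻¹.

18.1 nmol·min⁻¹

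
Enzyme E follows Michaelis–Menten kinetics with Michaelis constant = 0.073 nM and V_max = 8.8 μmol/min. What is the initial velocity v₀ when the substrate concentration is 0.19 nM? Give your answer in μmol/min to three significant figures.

v = Vmax·[S]/(Km + [S]) = 8.8 × 0.19 / (0.073 + 0.19)
  = 1.672 / 0.2630 = 6.36 μmol/min.

6.36 μmol/min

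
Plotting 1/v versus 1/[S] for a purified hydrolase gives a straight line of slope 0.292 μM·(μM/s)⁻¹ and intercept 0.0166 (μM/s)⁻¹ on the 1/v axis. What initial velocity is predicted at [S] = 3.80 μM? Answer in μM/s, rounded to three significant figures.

10.7 μM/s

The y-intercept is 1/Vmax, so Vmax = 1/0.0166 = 60.2 μM/s.
The slope is Km/Vmax, so Km = 0.292 × 60.2 = 17.6 μM.
Then v = 60.2 × 3.80/(17.6 + 3.80) = 10.7 μM/s.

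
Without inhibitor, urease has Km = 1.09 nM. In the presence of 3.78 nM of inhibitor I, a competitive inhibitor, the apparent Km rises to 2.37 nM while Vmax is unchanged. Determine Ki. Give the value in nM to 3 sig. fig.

3.22 nM

Competitive: Km,app = α·Km with α = 1 + [I]/Ki.
α = Km,app/Km = 2.37/1.09 = 2.174.
Ki = [I]/(α − 1) = 3.78/1.174 = 3.22 nM.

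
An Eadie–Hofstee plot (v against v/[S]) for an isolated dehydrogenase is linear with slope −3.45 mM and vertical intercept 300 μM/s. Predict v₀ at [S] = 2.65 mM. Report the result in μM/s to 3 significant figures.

In the Eadie–Hofstee form v = Vmax − Km·(v/[S]), the slope is −Km and the intercept is Vmax, so Km = 3.45 mM and Vmax = 300 μM/s.
v = 300 × 2.65/(3.45 + 2.65) = 130 μM/s.

130 μM/s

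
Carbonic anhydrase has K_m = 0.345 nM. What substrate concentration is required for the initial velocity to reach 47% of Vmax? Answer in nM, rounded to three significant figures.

0.306 nM

v/Vmax = [S]/(Km+[S]) = 0.47, so [S] = Km·0.47/(1 − 0.47) = 0.345 × 0.8868.
[S] = 0.306 nM.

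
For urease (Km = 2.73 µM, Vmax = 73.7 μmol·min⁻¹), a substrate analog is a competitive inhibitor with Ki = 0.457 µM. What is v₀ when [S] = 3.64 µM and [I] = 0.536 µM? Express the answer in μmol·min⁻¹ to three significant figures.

28.0 μmol·min⁻¹

α = 1 + [I]/Ki = 1 + 0.536/0.457 = 2.173.
For a competitive inhibitor, Vmax is unchanged and the apparent Km becomes α·Km: Km,app = 5.93 µM, Vmax,app = 73.7 μmol·min⁻¹.
v = Vmax,app·[S]/(Km,app + [S]) = 73.7 × 3.64/(5.93 + 3.64) = 28.0 μmol·min⁻¹.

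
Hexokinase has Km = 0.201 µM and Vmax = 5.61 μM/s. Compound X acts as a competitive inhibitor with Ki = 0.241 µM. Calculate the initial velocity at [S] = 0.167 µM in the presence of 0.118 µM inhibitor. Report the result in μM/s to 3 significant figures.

With α = 1 + [I]/Ki = 1 + 0.118/0.241 = 1.490, the competitive rate law is v = Vmax[S] / (αKm + [S]).
v = 5.61×0.167 / (1.490×0.201 + 0.167) = 0.9369/0.4664 = 2.01 μM/s.

2.01 μM/s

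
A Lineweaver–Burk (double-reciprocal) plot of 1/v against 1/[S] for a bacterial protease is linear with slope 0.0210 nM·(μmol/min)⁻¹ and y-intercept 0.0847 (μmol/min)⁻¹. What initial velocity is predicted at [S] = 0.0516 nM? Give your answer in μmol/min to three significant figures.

The y-intercept is 1/Vmax, so Vmax = 1/0.0847 = 11.8 μmol/min.
The slope is Km/Vmax, so Km = 0.0210 × 11.8 = 0.248 nM.
Then v = 11.8 × 0.0516/(0.248 + 0.0516) = 2.03 μmol/min.

2.03 μmol/min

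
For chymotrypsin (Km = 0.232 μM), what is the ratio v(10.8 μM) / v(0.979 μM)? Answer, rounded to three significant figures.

1.21

Since Vmax cancels, v₂/v₁ = [S]₂(Km+[S]₁) / [S]₁(Km+[S]₂).
= 10.8×(0.232+0.979) / (0.979×(0.232+10.8)) = 13.08/10.80 = 1.21.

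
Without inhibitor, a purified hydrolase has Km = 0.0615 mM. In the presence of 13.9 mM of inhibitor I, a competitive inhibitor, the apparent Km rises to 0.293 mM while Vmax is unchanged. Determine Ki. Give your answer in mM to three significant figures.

Competitive: Km,app = α·Km with α = 1 + [I]/Ki.
α = Km,app/Km = 0.293/0.0615 = 4.764.
Ki = [I]/(α − 1) = 13.9/3.764 = 3.69 mM.

3.69 mM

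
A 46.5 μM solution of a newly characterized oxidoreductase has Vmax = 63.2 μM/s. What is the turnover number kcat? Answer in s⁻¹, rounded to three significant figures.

1.36 s⁻¹

kcat = Vmax/[E]total = 63.2 μM/s / 46.5 μM = 1.36 s⁻¹.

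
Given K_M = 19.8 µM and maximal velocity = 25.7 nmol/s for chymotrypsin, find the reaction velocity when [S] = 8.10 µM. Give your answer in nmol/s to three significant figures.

[S]/(Km+[S]) = 8.10/27.90 = 0.2903, the fractional saturation.
v = 0.2903 × Vmax = 0.2903 × 25.7 = 7.46 nmol/s.

7.46 nmol/s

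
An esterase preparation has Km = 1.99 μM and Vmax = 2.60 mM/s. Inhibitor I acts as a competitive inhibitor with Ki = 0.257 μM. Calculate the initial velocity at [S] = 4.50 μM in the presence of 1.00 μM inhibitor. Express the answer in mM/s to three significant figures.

0.822 mM/s

α = 1 + [I]/Ki = 1 + 1.00/0.257 = 4.891.
For a competitive inhibitor, Vmax is unchanged and the apparent Km becomes α·Km: Km,app = 9.73 μM, Vmax,app = 2.60 mM/s.
v = Vmax,app·[S]/(Km,app + [S]) = 2.60 × 4.50/(9.73 + 4.50) = 0.822 mM/s.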